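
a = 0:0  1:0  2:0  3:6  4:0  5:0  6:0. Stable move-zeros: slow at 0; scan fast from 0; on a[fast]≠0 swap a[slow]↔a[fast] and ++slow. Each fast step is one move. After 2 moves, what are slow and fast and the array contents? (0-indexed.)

slow=0, fast=2, a=[0, 0, 0, 6, 0, 0, 0]

slow=0 fast=0: a[fast]=0, fast++
slow=0 fast=1: a[fast]=0, fast++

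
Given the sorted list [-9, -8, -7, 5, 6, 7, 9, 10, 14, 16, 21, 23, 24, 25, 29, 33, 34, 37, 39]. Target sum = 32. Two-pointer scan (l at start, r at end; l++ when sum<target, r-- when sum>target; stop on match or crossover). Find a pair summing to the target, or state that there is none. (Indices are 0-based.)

(-7, 39)

[0,18] -9+39=30 <32 → l++
[1,18] -8+39=31 <32 → l++
[2,18] -7+39=32 → found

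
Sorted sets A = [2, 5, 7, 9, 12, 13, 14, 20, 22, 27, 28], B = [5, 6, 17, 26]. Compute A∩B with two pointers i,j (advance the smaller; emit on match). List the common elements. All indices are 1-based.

i=1 j=1: 2<5, i++
i=2 j=1: 5==5 emit, i++,j++
i=3 j=2: 7>6, j++
i=3 j=3: 7<17, i++
i=4 j=3: 9<17, i++
i=5 j=3: 12<17, i++
i=6 j=3: 13<17, i++
i=7 j=3: 14<17, i++
i=8 j=3: 20>17, j++
i=8 j=4: 20<26, i++
i=9 j=4: 22<26, i++
i=10 j=4: 27>26, j++

intersection = [5]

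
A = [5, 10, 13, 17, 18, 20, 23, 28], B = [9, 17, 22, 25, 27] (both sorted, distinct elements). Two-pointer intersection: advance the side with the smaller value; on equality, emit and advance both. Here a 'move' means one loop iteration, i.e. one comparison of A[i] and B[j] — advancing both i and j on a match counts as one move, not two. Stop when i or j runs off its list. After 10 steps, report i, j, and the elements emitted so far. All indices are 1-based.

i=8, j=5, emitted=[17]

[i=1,j=1] 5<9 → i++
[i=2,j=1] 10>9 → j++
[i=2,j=2] 10<17 → i++
[i=3,j=2] 13<17 → i++
[i=4,j=2] 17==17 emit → i++,j++
[i=5,j=3] 18<22 → i++
[i=6,j=3] 20<22 → i++
[i=7,j=3] 23>22 → j++
[i=7,j=4] 23<25 → i++
[i=8,j=4] 28>25 → j++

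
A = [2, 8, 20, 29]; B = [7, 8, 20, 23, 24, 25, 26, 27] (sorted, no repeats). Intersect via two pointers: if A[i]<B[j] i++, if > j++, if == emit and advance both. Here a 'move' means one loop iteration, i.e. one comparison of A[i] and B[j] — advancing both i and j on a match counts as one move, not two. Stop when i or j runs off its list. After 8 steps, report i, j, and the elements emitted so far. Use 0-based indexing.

i=3, j=7, emitted=[8, 20]

[i=0,j=0] 2<7 → i++
[i=1,j=0] 8>7 → j++
[i=1,j=1] 8==8 emit → i++,j++
[i=2,j=2] 20==20 emit → i++,j++
[i=3,j=3] 29>23 → j++
[i=3,j=4] 29>24 → j++
[i=3,j=5] 29>25 → j++
[i=3,j=6] 29>26 → j++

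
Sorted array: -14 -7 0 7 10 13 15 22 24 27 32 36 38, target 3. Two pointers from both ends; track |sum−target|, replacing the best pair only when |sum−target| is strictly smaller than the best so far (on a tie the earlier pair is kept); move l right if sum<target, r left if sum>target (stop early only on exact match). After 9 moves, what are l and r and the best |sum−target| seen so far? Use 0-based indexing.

l=1, r=4, best |Δ|=2

l=0 r=12: -14+38=24 d=21 *, r--
l=0 r=11: -14+36=22 d=19 *, r--
l=0 r=10: -14+32=18 d=15 *, r--
l=0 r=9: -14+27=13 d=10 *, r--
l=0 r=8: -14+24=10 d=7 *, r--
l=0 r=7: -14+22=8 d=5 *, r--
l=0 r=6: -14+15=1 d=2 *, l++
l=1 r=6: -7+15=8 d=5, r--
l=1 r=5: -7+13=6 d=3, r--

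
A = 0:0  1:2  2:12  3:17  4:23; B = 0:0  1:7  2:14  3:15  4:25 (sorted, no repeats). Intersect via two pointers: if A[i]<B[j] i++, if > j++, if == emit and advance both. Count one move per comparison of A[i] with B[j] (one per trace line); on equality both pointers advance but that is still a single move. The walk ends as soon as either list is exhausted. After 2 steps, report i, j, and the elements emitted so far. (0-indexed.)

i=2, j=1, emitted=[0]

i=0 j=0: 0==0 emit, i++,j++
i=1 j=1: 2<7, i++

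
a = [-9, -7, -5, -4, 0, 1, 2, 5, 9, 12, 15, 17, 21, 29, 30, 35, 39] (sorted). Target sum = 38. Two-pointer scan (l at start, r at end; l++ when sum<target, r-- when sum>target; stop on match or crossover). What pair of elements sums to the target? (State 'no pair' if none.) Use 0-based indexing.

l=0 r=16: -9+39=30 <38, l++
l=1 r=16: -7+39=32 <38, l++
l=2 r=16: -5+39=34 <38, l++
l=3 r=16: -4+39=35 <38, l++
l=4 r=16: 0+39=39 >38, r--
l=4 r=15: 0+35=35 <38, l++
l=5 r=15: 1+35=36 <38, l++
l=6 r=15: 2+35=37 <38, l++
l=7 r=15: 5+35=40 >38, r--
l=7 r=14: 5+30=35 <38, l++
l=8 r=14: 9+30=39 >38, r--
l=8 r=13: 9+29=38, found

(9, 29)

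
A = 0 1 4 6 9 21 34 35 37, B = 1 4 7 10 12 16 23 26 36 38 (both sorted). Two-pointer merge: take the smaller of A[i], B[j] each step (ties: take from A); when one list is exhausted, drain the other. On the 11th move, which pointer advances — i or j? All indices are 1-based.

j

[i=1,j=1] A[i]=0<=B[j]=1 take 0 → i++
[i=2,j=1] A[i]=1<=B[j]=1 take 1 → i++
[i=3,j=1] A[i]=4>B[j]=1 take 1 → j++
[i=3,j=2] A[i]=4<=B[j]=4 take 4 → i++
[i=4,j=2] A[i]=6>B[j]=4 take 4 → j++
[i=4,j=3] A[i]=6<=B[j]=7 take 6 → i++
[i=5,j=3] A[i]=9>B[j]=7 take 7 → j++
[i=5,j=4] A[i]=9<=B[j]=10 take 9 → i++
[i=6,j=4] A[i]=21>B[j]=10 take 10 → j++
[i=6,j=5] A[i]=21>B[j]=12 take 12 → j++
[i=6,j=6] A[i]=21>B[j]=16 take 16 → j++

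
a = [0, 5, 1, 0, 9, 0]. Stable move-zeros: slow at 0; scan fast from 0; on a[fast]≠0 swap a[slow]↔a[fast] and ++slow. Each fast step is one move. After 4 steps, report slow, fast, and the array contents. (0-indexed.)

slow=2, fast=4, a=[5, 1, 0, 0, 9, 0]

(s=0,f=0) a[fast]=0 → fast++
(s=0,f=1) a[fast]=5≠0 swap→a[0]=5 → slow++,fast++
(s=1,f=2) a[fast]=1≠0 swap→a[1]=1 → slow++,fast++
(s=2,f=3) a[fast]=0 → fast++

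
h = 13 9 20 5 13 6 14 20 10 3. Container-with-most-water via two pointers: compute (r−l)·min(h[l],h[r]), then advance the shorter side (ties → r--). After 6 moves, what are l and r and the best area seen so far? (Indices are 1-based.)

[1,10] min(13,3)*9=27 best=27 * → r--
[1,9] min(13,10)*8=80 best=80 * → r--
[1,8] min(13,20)*7=91 best=91 * → l++
[2,8] min(9,20)*6=54 best=91 → l++
[3,8] min(20,20)*5=100 best=100 * → r--
[3,7] min(20,14)*4=56 best=100 → r--

l=3, r=6, best area=100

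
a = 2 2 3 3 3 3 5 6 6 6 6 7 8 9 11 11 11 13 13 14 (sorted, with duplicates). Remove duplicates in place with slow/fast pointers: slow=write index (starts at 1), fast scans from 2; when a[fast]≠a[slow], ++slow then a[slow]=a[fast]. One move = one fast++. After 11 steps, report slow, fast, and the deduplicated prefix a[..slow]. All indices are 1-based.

slow=5, fast=13, prefix=[2, 3, 5, 6, 7]

slow=1 fast=2: a[fast]=2=a[slow] dup, fast++
slow=1 fast=3: a[fast]=3≠a[slow]=2 write a[2]=3, slow++,fast++
slow=2 fast=4: a[fast]=3=a[slow] dup, fast++
slow=2 fast=5: a[fast]=3=a[slow] dup, fast++
slow=2 fast=6: a[fast]=3=a[slow] dup, fast++
slow=2 fast=7: a[fast]=5≠a[slow]=3 write a[3]=5, slow++,fast++
slow=3 fast=8: a[fast]=6≠a[slow]=5 write a[4]=6, slow++,fast++
slow=4 fast=9: a[fast]=6=a[slow] dup, fast++
slow=4 fast=10: a[fast]=6=a[slow] dup, fast++
slow=4 fast=11: a[fast]=6=a[slow] dup, fast++
slow=4 fast=12: a[fast]=7≠a[slow]=6 write a[5]=7, slow++,fast++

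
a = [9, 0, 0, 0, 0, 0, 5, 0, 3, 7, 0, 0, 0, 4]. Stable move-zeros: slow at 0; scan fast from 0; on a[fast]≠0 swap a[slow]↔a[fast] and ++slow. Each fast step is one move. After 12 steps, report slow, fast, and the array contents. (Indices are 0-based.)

slow=4, fast=12, a=[9, 5, 3, 7, 0, 0, 0, 0, 0, 0, 0, 0, 0, 4]

slow=0 fast=0: a[fast]=9≠0 swap→a[0]=9, slow++,fast++
slow=1 fast=1: a[fast]=0, fast++
slow=1 fast=2: a[fast]=0, fast++
slow=1 fast=3: a[fast]=0, fast++
slow=1 fast=4: a[fast]=0, fast++
slow=1 fast=5: a[fast]=0, fast++
slow=1 fast=6: a[fast]=5≠0 swap→a[1]=5, slow++,fast++
slow=2 fast=7: a[fast]=0, fast++
slow=2 fast=8: a[fast]=3≠0 swap→a[2]=3, slow++,fast++
slow=3 fast=9: a[fast]=7≠0 swap→a[3]=7, slow++,fast++
slow=4 fast=10: a[fast]=0, fast++
slow=4 fast=11: a[fast]=0, fast++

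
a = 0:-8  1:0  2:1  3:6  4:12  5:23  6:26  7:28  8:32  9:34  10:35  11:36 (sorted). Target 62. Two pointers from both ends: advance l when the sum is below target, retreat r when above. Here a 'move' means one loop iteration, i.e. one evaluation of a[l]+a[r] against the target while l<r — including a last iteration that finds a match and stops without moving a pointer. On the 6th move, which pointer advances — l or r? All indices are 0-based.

l

[0,11] -8+36=28 <62 → l++
[1,11] 0+36=36 <62 → l++
[2,11] 1+36=37 <62 → l++
[3,11] 6+36=42 <62 → l++
[4,11] 12+36=48 <62 → l++
[5,11] 23+36=59 <62 → l++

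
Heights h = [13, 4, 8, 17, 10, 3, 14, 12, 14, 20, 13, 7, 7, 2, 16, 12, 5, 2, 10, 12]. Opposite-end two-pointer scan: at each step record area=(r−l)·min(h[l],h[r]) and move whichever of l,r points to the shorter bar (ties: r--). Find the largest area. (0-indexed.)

max area = 228

l=0 r=19: min(13,12)*19=228 best=228 *, r--
l=0 r=18: min(13,10)*18=180 best=228, r--
l=0 r=17: min(13,2)*17=34 best=228, r--
l=0 r=16: min(13,5)*16=80 best=228, r--
l=0 r=15: min(13,12)*15=180 best=228, r--
l=0 r=14: min(13,16)*14=182 best=228, l++
l=1 r=14: min(4,16)*13=52 best=228, l++
l=2 r=14: min(8,16)*12=96 best=228, l++
l=3 r=14: min(17,16)*11=176 best=228, r--
l=3 r=13: min(17,2)*10=20 best=228, r--
l=3 r=12: min(17,7)*9=63 best=228, r--
l=3 r=11: min(17,7)*8=56 best=228, r--
l=3 r=10: min(17,13)*7=91 best=228, r--
l=3 r=9: min(17,20)*6=102 best=228, l++
l=4 r=9: min(10,20)*5=50 best=228, l++
l=5 r=9: min(3,20)*4=12 best=228, l++
l=6 r=9: min(14,20)*3=42 best=228, l++
l=7 r=9: min(12,20)*2=24 best=228, l++
l=8 r=9: min(14,20)*1=14 best=228, l++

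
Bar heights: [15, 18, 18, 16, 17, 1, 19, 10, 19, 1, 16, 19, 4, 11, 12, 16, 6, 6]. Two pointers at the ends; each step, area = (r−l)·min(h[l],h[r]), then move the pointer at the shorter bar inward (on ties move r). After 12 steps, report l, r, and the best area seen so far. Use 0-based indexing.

l=6, r=11, best area=225

l=0 r=17: min(15,6)*17=102 best=102 *, r--
l=0 r=16: min(15,6)*16=96 best=102, r--
l=0 r=15: min(15,16)*15=225 best=225 *, l++
l=1 r=15: min(18,16)*14=224 best=225, r--
l=1 r=14: min(18,12)*13=156 best=225, r--
l=1 r=13: min(18,11)*12=132 best=225, r--
l=1 r=12: min(18,4)*11=44 best=225, r--
l=1 r=11: min(18,19)*10=180 best=225, l++
l=2 r=11: min(18,19)*9=162 best=225, l++
l=3 r=11: min(16,19)*8=128 best=225, l++
l=4 r=11: min(17,19)*7=119 best=225, l++
l=5 r=11: min(1,19)*6=6 best=225, l++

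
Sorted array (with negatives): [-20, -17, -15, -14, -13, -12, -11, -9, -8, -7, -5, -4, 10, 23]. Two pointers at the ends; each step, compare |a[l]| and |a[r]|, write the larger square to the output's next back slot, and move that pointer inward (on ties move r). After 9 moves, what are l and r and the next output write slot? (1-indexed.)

[1,14] |-20|<=|23| out[14]=529 → r--
[1,13] |-20|>|10| out[13]=400 → l++
[2,13] |-17|>|10| out[12]=289 → l++
[3,13] |-15|>|10| out[11]=225 → l++
[4,13] |-14|>|10| out[10]=196 → l++
[5,13] |-13|>|10| out[9]=169 → l++
[6,13] |-12|>|10| out[8]=144 → l++
[7,13] |-11|>|10| out[7]=121 → l++
[8,13] |-9|<=|10| out[6]=100 → r--

l=8, r=12, next write slot=5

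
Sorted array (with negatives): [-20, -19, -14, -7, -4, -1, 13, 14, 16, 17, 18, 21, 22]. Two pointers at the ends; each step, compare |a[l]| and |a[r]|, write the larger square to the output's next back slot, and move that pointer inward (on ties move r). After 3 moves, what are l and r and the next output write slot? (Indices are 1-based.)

[1,13] |-20|<=|22| out[13]=484 → r--
[1,12] |-20|<=|21| out[12]=441 → r--
[1,11] |-20|>|18| out[11]=400 → l++

l=2, r=11, next write slot=10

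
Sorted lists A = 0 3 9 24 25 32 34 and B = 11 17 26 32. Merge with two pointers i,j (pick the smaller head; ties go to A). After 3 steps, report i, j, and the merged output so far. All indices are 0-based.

i=0 j=0: A[i]=0<=B[j]=11 take 0, i++
i=1 j=0: A[i]=3<=B[j]=11 take 3, i++
i=2 j=0: A[i]=9<=B[j]=11 take 9, i++

i=3, j=0, merged so far=[0, 3, 9]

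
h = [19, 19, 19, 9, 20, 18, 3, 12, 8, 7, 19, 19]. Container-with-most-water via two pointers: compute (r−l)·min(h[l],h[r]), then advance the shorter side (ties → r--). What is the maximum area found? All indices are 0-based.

max area = 209

l=0 r=11: min(19,19)*11=209 best=209 *, r--
l=0 r=10: min(19,19)*10=190 best=209, r--
l=0 r=9: min(19,7)*9=63 best=209, r--
l=0 r=8: min(19,8)*8=64 best=209, r--
l=0 r=7: min(19,12)*7=84 best=209, r--
l=0 r=6: min(19,3)*6=18 best=209, r--
l=0 r=5: min(19,18)*5=90 best=209, r--
l=0 r=4: min(19,20)*4=76 best=209, l++
l=1 r=4: min(19,20)*3=57 best=209, l++
l=2 r=4: min(19,20)*2=38 best=209, l++
l=3 r=4: min(9,20)*1=9 best=209, l++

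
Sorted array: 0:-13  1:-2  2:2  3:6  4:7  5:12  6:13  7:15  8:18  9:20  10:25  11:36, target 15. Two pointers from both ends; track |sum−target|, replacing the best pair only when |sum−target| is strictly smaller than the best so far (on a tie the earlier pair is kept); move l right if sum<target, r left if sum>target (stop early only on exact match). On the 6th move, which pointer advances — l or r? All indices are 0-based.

l=0 r=11: -13+36=23 d=8 *, r--
l=0 r=10: -13+25=12 d=3 *, l++
l=1 r=10: -2+25=23 d=8, r--
l=1 r=9: -2+20=18 d=3, r--
l=1 r=8: -2+18=16 d=1 *, r--
l=1 r=7: -2+15=13 d=2, l++

l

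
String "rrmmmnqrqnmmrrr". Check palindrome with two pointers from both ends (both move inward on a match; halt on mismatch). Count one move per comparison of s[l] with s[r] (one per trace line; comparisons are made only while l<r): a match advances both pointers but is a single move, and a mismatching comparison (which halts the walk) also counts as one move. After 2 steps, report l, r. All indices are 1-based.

l=3, r=13

l=1 r=15: 'r'=='r', l++,r--
l=2 r=14: 'r'=='r', l++,r--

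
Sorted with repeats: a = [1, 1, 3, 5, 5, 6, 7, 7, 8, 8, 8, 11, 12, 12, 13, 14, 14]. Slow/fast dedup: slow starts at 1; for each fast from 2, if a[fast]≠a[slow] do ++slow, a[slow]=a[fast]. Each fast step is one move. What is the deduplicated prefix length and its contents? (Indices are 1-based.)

(s=1,f=2) a[fast]=1=a[slow] dup → fast++
(s=1,f=3) a[fast]=3≠a[slow]=1 write a[2]=3 → slow++,fast++
(s=2,f=4) a[fast]=5≠a[slow]=3 write a[3]=5 → slow++,fast++
(s=3,f=5) a[fast]=5=a[slow] dup → fast++
(s=3,f=6) a[fast]=6≠a[slow]=5 write a[4]=6 → slow++,fast++
(s=4,f=7) a[fast]=7≠a[slow]=6 write a[5]=7 → slow++,fast++
(s=5,f=8) a[fast]=7=a[slow] dup → fast++
(s=5,f=9) a[fast]=8≠a[slow]=7 write a[6]=8 → slow++,fast++
(s=6,f=10) a[fast]=8=a[slow] dup → fast++
(s=6,f=11) a[fast]=8=a[slow] dup → fast++
(s=6,f=12) a[fast]=11≠a[slow]=8 write a[7]=11 → slow++,fast++
(s=7,f=13) a[fast]=12≠a[slow]=11 write a[8]=12 → slow++,fast++
(s=8,f=14) a[fast]=12=a[slow] dup → fast++
(s=8,f=15) a[fast]=13≠a[slow]=12 write a[9]=13 → slow++,fast++
(s=9,f=16) a[fast]=14≠a[slow]=13 write a[10]=14 → slow++,fast++
(s=10,f=17) a[fast]=14=a[slow] dup → fast++

length 10; prefix = [1, 3, 5, 6, 7, 8, 11, 12, 13, 14]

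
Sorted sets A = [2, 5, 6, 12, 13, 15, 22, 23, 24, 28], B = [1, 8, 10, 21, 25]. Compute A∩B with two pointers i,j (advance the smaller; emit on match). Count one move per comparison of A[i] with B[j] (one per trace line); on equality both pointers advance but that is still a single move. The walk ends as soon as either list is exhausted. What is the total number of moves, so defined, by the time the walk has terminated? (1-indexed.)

i=1 j=1: 2>1, j++
i=1 j=2: 2<8, i++
i=2 j=2: 5<8, i++
i=3 j=2: 6<8, i++
i=4 j=2: 12>8, j++
i=4 j=3: 12>10, j++
i=4 j=4: 12<21, i++
i=5 j=4: 13<21, i++
i=6 j=4: 15<21, i++
i=7 j=4: 22>21, j++
i=7 j=5: 22<25, i++
i=8 j=5: 23<25, i++
i=9 j=5: 24<25, i++
i=10 j=5: 28>25, j++

14 moves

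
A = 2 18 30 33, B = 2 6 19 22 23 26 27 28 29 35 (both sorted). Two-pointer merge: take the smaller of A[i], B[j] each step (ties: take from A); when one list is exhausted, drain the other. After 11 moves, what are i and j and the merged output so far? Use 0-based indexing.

i=2, j=9, merged so far=[2, 2, 6, 18, 19, 22, 23, 26, 27, 28, 29]

[i=0,j=0] A[i]=2<=B[j]=2 take 2 → i++
[i=1,j=0] A[i]=18>B[j]=2 take 2 → j++
[i=1,j=1] A[i]=18>B[j]=6 take 6 → j++
[i=1,j=2] A[i]=18<=B[j]=19 take 18 → i++
[i=2,j=2] A[i]=30>B[j]=19 take 19 → j++
[i=2,j=3] A[i]=30>B[j]=22 take 22 → j++
[i=2,j=4] A[i]=30>B[j]=23 take 23 → j++
[i=2,j=5] A[i]=30>B[j]=26 take 26 → j++
[i=2,j=6] A[i]=30>B[j]=27 take 27 → j++
[i=2,j=7] A[i]=30>B[j]=28 take 28 → j++
[i=2,j=8] A[i]=30>B[j]=29 take 29 → j++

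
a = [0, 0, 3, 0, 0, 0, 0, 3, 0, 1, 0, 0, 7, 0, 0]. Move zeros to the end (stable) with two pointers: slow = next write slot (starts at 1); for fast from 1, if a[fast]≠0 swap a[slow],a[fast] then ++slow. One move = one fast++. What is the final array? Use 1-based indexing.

slow=1 fast=1: a[fast]=0, fast++
slow=1 fast=2: a[fast]=0, fast++
slow=1 fast=3: a[fast]=3≠0 swap→a[1]=3, slow++,fast++
slow=2 fast=4: a[fast]=0, fast++
slow=2 fast=5: a[fast]=0, fast++
slow=2 fast=6: a[fast]=0, fast++
slow=2 fast=7: a[fast]=0, fast++
slow=2 fast=8: a[fast]=3≠0 swap→a[2]=3, slow++,fast++
slow=3 fast=9: a[fast]=0, fast++
slow=3 fast=10: a[fast]=1≠0 swap→a[3]=1, slow++,fast++
slow=4 fast=11: a[fast]=0, fast++
slow=4 fast=12: a[fast]=0, fast++
slow=4 fast=13: a[fast]=7≠0 swap→a[4]=7, slow++,fast++
slow=5 fast=14: a[fast]=0, fast++
slow=5 fast=15: a[fast]=0, fast++

[3, 3, 1, 7, 0, 0, 0, 0, 0, 0, 0, 0, 0, 0, 0]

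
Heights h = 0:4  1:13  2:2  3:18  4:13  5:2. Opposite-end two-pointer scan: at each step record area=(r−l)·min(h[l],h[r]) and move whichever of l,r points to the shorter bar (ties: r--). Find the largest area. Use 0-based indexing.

[0,5] min(4,2)*5=10 best=10 * → r--
[0,4] min(4,13)*4=16 best=16 * → l++
[1,4] min(13,13)*3=39 best=39 * → r--
[1,3] min(13,18)*2=26 best=39 → l++
[2,3] min(2,18)*1=2 best=39 → l++

max area = 39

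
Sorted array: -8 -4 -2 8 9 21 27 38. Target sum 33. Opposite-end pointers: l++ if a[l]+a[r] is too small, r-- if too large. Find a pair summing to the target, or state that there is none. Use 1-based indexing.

[1,8] -8+38=30 <33 → l++
[2,8] -4+38=34 >33 → r--
[2,7] -4+27=23 <33 → l++
[3,7] -2+27=25 <33 → l++
[4,7] 8+27=35 >33 → r--
[4,6] 8+21=29 <33 → l++
[5,6] 9+21=30 <33 → l++

no pair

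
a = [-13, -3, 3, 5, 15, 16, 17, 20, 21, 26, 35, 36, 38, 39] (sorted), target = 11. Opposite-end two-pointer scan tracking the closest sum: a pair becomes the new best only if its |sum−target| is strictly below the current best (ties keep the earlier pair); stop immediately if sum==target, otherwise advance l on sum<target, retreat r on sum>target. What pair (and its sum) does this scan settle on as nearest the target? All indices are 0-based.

pair (-3, 15) with sum 12 (|Δ|=1)

l=0 r=13: -13+39=26 d=15 *, r--
l=0 r=12: -13+38=25 d=14 *, r--
l=0 r=11: -13+36=23 d=12 *, r--
l=0 r=10: -13+35=22 d=11 *, r--
l=0 r=9: -13+26=13 d=2 *, r--
l=0 r=8: -13+21=8 d=3, l++
l=1 r=8: -3+21=18 d=7, r--
l=1 r=7: -3+20=17 d=6, r--
l=1 r=6: -3+17=14 d=3, r--
l=1 r=5: -3+16=13 d=2, r--
l=1 r=4: -3+15=12 d=1 *, r--
l=1 r=3: -3+5=2 d=9, l++
l=2 r=3: 3+5=8 d=3, l++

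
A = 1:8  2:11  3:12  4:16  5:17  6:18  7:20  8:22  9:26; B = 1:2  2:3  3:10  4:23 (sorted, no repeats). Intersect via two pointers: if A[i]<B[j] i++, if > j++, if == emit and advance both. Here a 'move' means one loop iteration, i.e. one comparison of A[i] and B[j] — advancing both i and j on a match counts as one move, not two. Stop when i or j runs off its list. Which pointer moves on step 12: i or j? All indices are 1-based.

[i=1,j=1] 8>2 → j++
[i=1,j=2] 8>3 → j++
[i=1,j=3] 8<10 → i++
[i=2,j=3] 11>10 → j++
[i=2,j=4] 11<23 → i++
[i=3,j=4] 12<23 → i++
[i=4,j=4] 16<23 → i++
[i=5,j=4] 17<23 → i++
[i=6,j=4] 18<23 → i++
[i=7,j=4] 20<23 → i++
[i=8,j=4] 22<23 → i++
[i=9,j=4] 26>23 → j++

j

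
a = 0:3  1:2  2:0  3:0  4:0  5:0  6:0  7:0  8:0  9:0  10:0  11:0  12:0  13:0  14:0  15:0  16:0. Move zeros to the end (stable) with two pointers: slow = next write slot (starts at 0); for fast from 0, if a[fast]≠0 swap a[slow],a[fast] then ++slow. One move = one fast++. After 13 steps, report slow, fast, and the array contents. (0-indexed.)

slow=2, fast=13, a=[3, 2, 0, 0, 0, 0, 0, 0, 0, 0, 0, 0, 0, 0, 0, 0, 0]

slow=0 fast=0: a[fast]=3≠0 swap→a[0]=3, slow++,fast++
slow=1 fast=1: a[fast]=2≠0 swap→a[1]=2, slow++,fast++
slow=2 fast=2: a[fast]=0, fast++
slow=2 fast=3: a[fast]=0, fast++
slow=2 fast=4: a[fast]=0, fast++
slow=2 fast=5: a[fast]=0, fast++
slow=2 fast=6: a[fast]=0, fast++
slow=2 fast=7: a[fast]=0, fast++
slow=2 fast=8: a[fast]=0, fast++
slow=2 fast=9: a[fast]=0, fast++
slow=2 fast=10: a[fast]=0, fast++
slow=2 fast=11: a[fast]=0, fast++
slow=2 fast=12: a[fast]=0, fast++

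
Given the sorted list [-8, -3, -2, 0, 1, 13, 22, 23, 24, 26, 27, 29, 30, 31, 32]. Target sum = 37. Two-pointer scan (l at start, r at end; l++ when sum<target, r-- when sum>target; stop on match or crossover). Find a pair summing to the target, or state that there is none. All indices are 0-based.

l=0 r=14: -8+32=24 <37, l++
l=1 r=14: -3+32=29 <37, l++
l=2 r=14: -2+32=30 <37, l++
l=3 r=14: 0+32=32 <37, l++
l=4 r=14: 1+32=33 <37, l++
l=5 r=14: 13+32=45 >37, r--
l=5 r=13: 13+31=44 >37, r--
l=5 r=12: 13+30=43 >37, r--
l=5 r=11: 13+29=42 >37, r--
l=5 r=10: 13+27=40 >37, r--
l=5 r=9: 13+26=39 >37, r--
l=5 r=8: 13+24=37, found

(13, 24)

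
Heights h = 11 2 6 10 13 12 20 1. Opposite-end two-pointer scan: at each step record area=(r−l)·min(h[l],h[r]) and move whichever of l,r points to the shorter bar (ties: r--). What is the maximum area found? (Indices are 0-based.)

[0,7] min(11,1)*7=7 best=7 * → r--
[0,6] min(11,20)*6=66 best=66 * → l++
[1,6] min(2,20)*5=10 best=66 → l++
[2,6] min(6,20)*4=24 best=66 → l++
[3,6] min(10,20)*3=30 best=66 → l++
[4,6] min(13,20)*2=26 best=66 → l++
[5,6] min(12,20)*1=12 best=66 → l++

max area = 66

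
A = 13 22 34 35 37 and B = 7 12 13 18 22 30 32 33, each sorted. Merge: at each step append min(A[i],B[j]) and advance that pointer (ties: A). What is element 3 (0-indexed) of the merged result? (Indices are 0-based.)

merged[3] = 13

i=0 j=0: A[i]=13>B[j]=7 take 7, j++
i=0 j=1: A[i]=13>B[j]=12 take 12, j++
i=0 j=2: A[i]=13<=B[j]=13 take 13, i++
i=1 j=2: A[i]=22>B[j]=13 take 13, j++
i=1 j=3: A[i]=22>B[j]=18 take 18, j++
i=1 j=4: A[i]=22<=B[j]=22 take 22, i++
i=2 j=4: A[i]=34>B[j]=22 take 22, j++
i=2 j=5: A[i]=34>B[j]=30 take 30, j++
i=2 j=6: A[i]=34>B[j]=32 take 32, j++
i=2 j=7: A[i]=34>B[j]=33 take 33, j++
i=2 j=8: B done, take A[i]=34, i++
i=3 j=8: B done, take A[i]=35, i++
i=4 j=8: B done, take A[i]=37, i++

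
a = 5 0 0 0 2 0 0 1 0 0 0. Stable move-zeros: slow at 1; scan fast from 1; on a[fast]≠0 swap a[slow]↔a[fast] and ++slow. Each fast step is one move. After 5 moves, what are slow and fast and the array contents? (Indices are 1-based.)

slow=1 fast=1: a[fast]=5≠0 swap→a[1]=5, slow++,fast++
slow=2 fast=2: a[fast]=0, fast++
slow=2 fast=3: a[fast]=0, fast++
slow=2 fast=4: a[fast]=0, fast++
slow=2 fast=5: a[fast]=2≠0 swap→a[2]=2, slow++,fast++

slow=3, fast=6, a=[5, 2, 0, 0, 0, 0, 0, 1, 0, 0, 0]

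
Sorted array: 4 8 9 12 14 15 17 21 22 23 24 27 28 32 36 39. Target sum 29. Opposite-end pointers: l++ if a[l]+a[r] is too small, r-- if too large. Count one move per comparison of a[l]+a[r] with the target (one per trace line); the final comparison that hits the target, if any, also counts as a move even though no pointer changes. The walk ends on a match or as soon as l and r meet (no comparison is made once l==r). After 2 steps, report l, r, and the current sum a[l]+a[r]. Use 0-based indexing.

l=0, r=13, sum=36

l=0 r=15: 4+39=43 >29, r--
l=0 r=14: 4+36=40 >29, r--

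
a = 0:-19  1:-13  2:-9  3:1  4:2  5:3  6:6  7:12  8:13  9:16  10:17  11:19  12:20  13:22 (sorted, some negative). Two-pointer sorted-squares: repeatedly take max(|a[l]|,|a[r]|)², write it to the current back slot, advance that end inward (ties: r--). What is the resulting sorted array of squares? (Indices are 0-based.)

[1, 4, 9, 36, 81, 144, 169, 169, 256, 289, 361, 361, 400, 484]

[0,13] |-19|<=|22| out[13]=484 → r--
[0,12] |-19|<=|20| out[12]=400 → r--
[0,11] |-19|<=|19| out[11]=361 → r--
[0,10] |-19|>|17| out[10]=361 → l++
[1,10] |-13|<=|17| out[9]=289 → r--
[1,9] |-13|<=|16| out[8]=256 → r--
[1,8] |-13|<=|13| out[7]=169 → r--
[1,7] |-13|>|12| out[6]=169 → l++
[2,7] |-9|<=|12| out[5]=144 → r--
[2,6] |-9|>|6| out[4]=81 → l++
[3,6] |1|<=|6| out[3]=36 → r--
[3,5] |1|<=|3| out[2]=9 → r--
[3,4] |1|<=|2| out[1]=4 → r--
[3,3] |1|<=|1| out[0]=1 → r--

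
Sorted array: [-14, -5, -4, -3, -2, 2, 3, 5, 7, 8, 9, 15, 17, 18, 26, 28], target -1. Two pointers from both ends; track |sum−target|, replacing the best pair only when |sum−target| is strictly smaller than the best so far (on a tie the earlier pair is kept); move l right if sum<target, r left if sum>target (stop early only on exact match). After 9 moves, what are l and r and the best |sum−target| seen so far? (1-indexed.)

[1,16] -14+28=14 d=15 * → r--
[1,15] -14+26=12 d=13 * → r--
[1,14] -14+18=4 d=5 * → r--
[1,13] -14+17=3 d=4 * → r--
[1,12] -14+15=1 d=2 * → r--
[1,11] -14+9=-5 d=4 → l++
[2,11] -5+9=4 d=5 → r--
[2,10] -5+8=3 d=4 → r--
[2,9] -5+7=2 d=3 → r--

l=2, r=8, best |Δ|=2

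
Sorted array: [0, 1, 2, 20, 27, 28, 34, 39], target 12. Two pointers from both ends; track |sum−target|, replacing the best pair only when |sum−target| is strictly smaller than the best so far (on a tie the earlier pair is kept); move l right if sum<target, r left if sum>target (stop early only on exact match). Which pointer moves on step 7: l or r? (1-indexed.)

[1,8] 0+39=39 d=27 * → r--
[1,7] 0+34=34 d=22 * → r--
[1,6] 0+28=28 d=16 * → r--
[1,5] 0+27=27 d=15 * → r--
[1,4] 0+20=20 d=8 * → r--
[1,3] 0+2=2 d=10 → l++
[2,3] 1+2=3 d=9 → l++

l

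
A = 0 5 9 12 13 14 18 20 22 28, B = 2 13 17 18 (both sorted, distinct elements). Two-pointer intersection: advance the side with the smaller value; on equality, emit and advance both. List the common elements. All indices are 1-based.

intersection = [13, 18]

i=1 j=1: 0<2, i++
i=2 j=1: 5>2, j++
i=2 j=2: 5<13, i++
i=3 j=2: 9<13, i++
i=4 j=2: 12<13, i++
i=5 j=2: 13==13 emit, i++,j++
i=6 j=3: 14<17, i++
i=7 j=3: 18>17, j++
i=7 j=4: 18==18 emit, i++,j++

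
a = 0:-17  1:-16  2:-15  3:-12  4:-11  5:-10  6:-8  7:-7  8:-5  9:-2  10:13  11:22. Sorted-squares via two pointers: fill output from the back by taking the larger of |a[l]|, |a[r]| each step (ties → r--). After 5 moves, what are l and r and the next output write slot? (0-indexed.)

l=3, r=9, next write slot=6

[0,11] |-17|<=|22| out[11]=484 → r--
[0,10] |-17|>|13| out[10]=289 → l++
[1,10] |-16|>|13| out[9]=256 → l++
[2,10] |-15|>|13| out[8]=225 → l++
[3,10] |-12|<=|13| out[7]=169 → r--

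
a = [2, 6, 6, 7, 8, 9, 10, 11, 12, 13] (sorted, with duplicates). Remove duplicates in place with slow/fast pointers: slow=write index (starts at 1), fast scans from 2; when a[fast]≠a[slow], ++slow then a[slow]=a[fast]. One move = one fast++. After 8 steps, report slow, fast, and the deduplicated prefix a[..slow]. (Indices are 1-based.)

slow=1 fast=2: a[fast]=6≠a[slow]=2 write a[2]=6, slow++,fast++
slow=2 fast=3: a[fast]=6=a[slow] dup, fast++
slow=2 fast=4: a[fast]=7≠a[slow]=6 write a[3]=7, slow++,fast++
slow=3 fast=5: a[fast]=8≠a[slow]=7 write a[4]=8, slow++,fast++
slow=4 fast=6: a[fast]=9≠a[slow]=8 write a[5]=9, slow++,fast++
slow=5 fast=7: a[fast]=10≠a[slow]=9 write a[6]=10, slow++,fast++
slow=6 fast=8: a[fast]=11≠a[slow]=10 write a[7]=11, slow++,fast++
slow=7 fast=9: a[fast]=12≠a[slow]=11 write a[8]=12, slow++,fast++

slow=8, fast=10, prefix=[2, 6, 7, 8, 9, 10, 11, 12]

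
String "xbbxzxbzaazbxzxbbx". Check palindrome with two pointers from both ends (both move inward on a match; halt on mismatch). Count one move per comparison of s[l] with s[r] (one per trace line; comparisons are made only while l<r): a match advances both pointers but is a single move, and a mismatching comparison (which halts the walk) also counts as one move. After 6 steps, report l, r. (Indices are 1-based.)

l=7, r=12

[1,18] 'x'=='x' → l++,r--
[2,17] 'b'=='b' → l++,r--
[3,16] 'b'=='b' → l++,r--
[4,15] 'x'=='x' → l++,r--
[5,14] 'z'=='z' → l++,r--
[6,13] 'x'=='x' → l++,r--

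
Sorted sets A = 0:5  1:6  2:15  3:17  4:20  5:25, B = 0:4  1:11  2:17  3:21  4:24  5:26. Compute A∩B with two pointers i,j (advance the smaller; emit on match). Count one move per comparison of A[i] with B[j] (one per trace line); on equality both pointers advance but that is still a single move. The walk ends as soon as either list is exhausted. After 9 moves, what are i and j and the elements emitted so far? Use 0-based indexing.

i=5, j=5, emitted=[17]

i=0 j=0: 5>4, j++
i=0 j=1: 5<11, i++
i=1 j=1: 6<11, i++
i=2 j=1: 15>11, j++
i=2 j=2: 15<17, i++
i=3 j=2: 17==17 emit, i++,j++
i=4 j=3: 20<21, i++
i=5 j=3: 25>21, j++
i=5 j=4: 25>24, j++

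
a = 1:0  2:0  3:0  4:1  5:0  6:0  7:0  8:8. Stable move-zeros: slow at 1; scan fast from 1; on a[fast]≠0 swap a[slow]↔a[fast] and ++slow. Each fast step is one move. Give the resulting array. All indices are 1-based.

slow=1 fast=1: a[fast]=0, fast++
slow=1 fast=2: a[fast]=0, fast++
slow=1 fast=3: a[fast]=0, fast++
slow=1 fast=4: a[fast]=1≠0 swap→a[1]=1, slow++,fast++
slow=2 fast=5: a[fast]=0, fast++
slow=2 fast=6: a[fast]=0, fast++
slow=2 fast=7: a[fast]=0, fast++
slow=2 fast=8: a[fast]=8≠0 swap→a[2]=8, slow++,fast++

[1, 8, 0, 0, 0, 0, 0, 0]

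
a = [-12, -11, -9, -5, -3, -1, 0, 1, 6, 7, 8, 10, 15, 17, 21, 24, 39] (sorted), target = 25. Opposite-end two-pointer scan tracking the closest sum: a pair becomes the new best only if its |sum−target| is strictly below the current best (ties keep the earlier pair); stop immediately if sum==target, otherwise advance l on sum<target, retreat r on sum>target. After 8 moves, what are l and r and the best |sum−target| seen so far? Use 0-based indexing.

[0,16] -12+39=27 d=2 * → r--
[0,15] -12+24=12 d=13 → l++
[1,15] -11+24=13 d=12 → l++
[2,15] -9+24=15 d=10 → l++
[3,15] -5+24=19 d=6 → l++
[4,15] -3+24=21 d=4 → l++
[5,15] -1+24=23 d=2 → l++
[6,15] 0+24=24 d=1 * → l++

l=7, r=15, best |Δ|=1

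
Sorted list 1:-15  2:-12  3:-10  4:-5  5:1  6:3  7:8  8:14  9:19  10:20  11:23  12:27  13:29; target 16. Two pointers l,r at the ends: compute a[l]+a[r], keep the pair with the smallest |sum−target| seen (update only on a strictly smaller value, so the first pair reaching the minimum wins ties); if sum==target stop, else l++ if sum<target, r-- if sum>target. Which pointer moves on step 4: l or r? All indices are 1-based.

r

[1,13] -15+29=14 d=2 * → l++
[2,13] -12+29=17 d=1 * → r--
[2,12] -12+27=15 d=1 → l++
[3,12] -10+27=17 d=1 → r--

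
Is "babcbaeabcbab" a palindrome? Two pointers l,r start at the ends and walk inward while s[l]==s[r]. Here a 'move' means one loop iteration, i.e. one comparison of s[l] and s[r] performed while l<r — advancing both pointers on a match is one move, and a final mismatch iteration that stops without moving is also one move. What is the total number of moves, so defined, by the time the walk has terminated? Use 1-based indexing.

6 moves

[1,13] 'b'=='b' → l++,r--
[2,12] 'a'=='a' → l++,r--
[3,11] 'b'=='b' → l++,r--
[4,10] 'c'=='c' → l++,r--
[5,9] 'b'=='b' → l++,r--
[6,8] 'a'=='a' → l++,r--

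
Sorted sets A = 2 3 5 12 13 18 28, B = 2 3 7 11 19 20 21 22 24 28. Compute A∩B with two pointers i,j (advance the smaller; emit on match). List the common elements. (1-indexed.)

i=1 j=1: 2==2 emit, i++,j++
i=2 j=2: 3==3 emit, i++,j++
i=3 j=3: 5<7, i++
i=4 j=3: 12>7, j++
i=4 j=4: 12>11, j++
i=4 j=5: 12<19, i++
i=5 j=5: 13<19, i++
i=6 j=5: 18<19, i++
i=7 j=5: 28>19, j++
i=7 j=6: 28>20, j++
i=7 j=7: 28>21, j++
i=7 j=8: 28>22, j++
i=7 j=9: 28>24, j++
i=7 j=10: 28==28 emit, i++,j++

intersection = [2, 3, 28]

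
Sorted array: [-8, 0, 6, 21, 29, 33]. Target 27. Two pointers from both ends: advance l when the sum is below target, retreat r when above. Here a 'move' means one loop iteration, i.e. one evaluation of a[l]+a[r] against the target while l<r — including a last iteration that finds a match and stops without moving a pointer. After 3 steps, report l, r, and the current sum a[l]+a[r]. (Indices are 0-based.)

l=0 r=5: -8+33=25 <27, l++
l=1 r=5: 0+33=33 >27, r--
l=1 r=4: 0+29=29 >27, r--

l=1, r=3, sum=21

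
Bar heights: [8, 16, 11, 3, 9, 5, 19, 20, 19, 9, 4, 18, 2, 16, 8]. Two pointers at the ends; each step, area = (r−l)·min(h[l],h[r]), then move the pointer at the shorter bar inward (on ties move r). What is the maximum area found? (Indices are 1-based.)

l=1 r=15: min(8,8)*14=112 best=112 *, r--
l=1 r=14: min(8,16)*13=104 best=112, l++
l=2 r=14: min(16,16)*12=192 best=192 *, r--
l=2 r=13: min(16,2)*11=22 best=192, r--
l=2 r=12: min(16,18)*10=160 best=192, l++
l=3 r=12: min(11,18)*9=99 best=192, l++
l=4 r=12: min(3,18)*8=24 best=192, l++
l=5 r=12: min(9,18)*7=63 best=192, l++
l=6 r=12: min(5,18)*6=30 best=192, l++
l=7 r=12: min(19,18)*5=90 best=192, r--
l=7 r=11: min(19,4)*4=16 best=192, r--
l=7 r=10: min(19,9)*3=27 best=192, r--
l=7 r=9: min(19,19)*2=38 best=192, r--
l=7 r=8: min(19,20)*1=19 best=192, l++

max area = 192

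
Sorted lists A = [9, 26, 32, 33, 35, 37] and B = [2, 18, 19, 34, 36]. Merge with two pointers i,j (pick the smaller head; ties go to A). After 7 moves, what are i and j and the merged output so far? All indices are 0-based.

i=0 j=0: A[i]=9>B[j]=2 take 2, j++
i=0 j=1: A[i]=9<=B[j]=18 take 9, i++
i=1 j=1: A[i]=26>B[j]=18 take 18, j++
i=1 j=2: A[i]=26>B[j]=19 take 19, j++
i=1 j=3: A[i]=26<=B[j]=34 take 26, i++
i=2 j=3: A[i]=32<=B[j]=34 take 32, i++
i=3 j=3: A[i]=33<=B[j]=34 take 33, i++

i=4, j=3, merged so far=[2, 9, 18, 19, 26, 32, 33]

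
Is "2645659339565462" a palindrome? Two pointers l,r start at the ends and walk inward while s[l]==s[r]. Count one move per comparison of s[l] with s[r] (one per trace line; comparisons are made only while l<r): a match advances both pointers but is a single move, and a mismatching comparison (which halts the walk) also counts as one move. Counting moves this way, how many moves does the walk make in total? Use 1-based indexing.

[1,16] '2'=='2' → l++,r--
[2,15] '6'=='6' → l++,r--
[3,14] '4'=='4' → l++,r--
[4,13] '5'=='5' → l++,r--
[5,12] '6'=='6' → l++,r--
[6,11] '5'=='5' → l++,r--
[7,10] '9'=='9' → l++,r--
[8,9] '3'=='3' → l++,r--

8 moves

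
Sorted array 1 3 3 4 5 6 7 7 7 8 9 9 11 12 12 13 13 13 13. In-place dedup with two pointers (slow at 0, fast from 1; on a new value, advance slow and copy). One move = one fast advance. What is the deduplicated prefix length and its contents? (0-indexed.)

length 11; prefix = [1, 3, 4, 5, 6, 7, 8, 9, 11, 12, 13]

slow=0 fast=1: a[fast]=3≠a[slow]=1 write a[1]=3, slow++,fast++
slow=1 fast=2: a[fast]=3=a[slow] dup, fast++
slow=1 fast=3: a[fast]=4≠a[slow]=3 write a[2]=4, slow++,fast++
slow=2 fast=4: a[fast]=5≠a[slow]=4 write a[3]=5, slow++,fast++
slow=3 fast=5: a[fast]=6≠a[slow]=5 write a[4]=6, slow++,fast++
slow=4 fast=6: a[fast]=7≠a[slow]=6 write a[5]=7, slow++,fast++
slow=5 fast=7: a[fast]=7=a[slow] dup, fast++
slow=5 fast=8: a[fast]=7=a[slow] dup, fast++
slow=5 fast=9: a[fast]=8≠a[slow]=7 write a[6]=8, slow++,fast++
slow=6 fast=10: a[fast]=9≠a[slow]=8 write a[7]=9, slow++,fast++
slow=7 fast=11: a[fast]=9=a[slow] dup, fast++
slow=7 fast=12: a[fast]=11≠a[slow]=9 write a[8]=11, slow++,fast++
slow=8 fast=13: a[fast]=12≠a[slow]=11 write a[9]=12, slow++,fast++
slow=9 fast=14: a[fast]=12=a[slow] dup, fast++
slow=9 fast=15: a[fast]=13≠a[slow]=12 write a[10]=13, slow++,fast++
slow=10 fast=16: a[fast]=13=a[slow] dup, fast++
slow=10 fast=17: a[fast]=13=a[slow] dup, fast++
slow=10 fast=18: a[fast]=13=a[slow] dup, fast++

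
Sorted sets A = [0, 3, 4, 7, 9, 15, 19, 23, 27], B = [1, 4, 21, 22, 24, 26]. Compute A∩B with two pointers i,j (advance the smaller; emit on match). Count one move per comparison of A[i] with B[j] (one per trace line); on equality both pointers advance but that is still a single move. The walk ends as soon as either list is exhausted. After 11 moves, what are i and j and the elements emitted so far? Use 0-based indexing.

i=8, j=4, emitted=[4]

[i=0,j=0] 0<1 → i++
[i=1,j=0] 3>1 → j++
[i=1,j=1] 3<4 → i++
[i=2,j=1] 4==4 emit → i++,j++
[i=3,j=2] 7<21 → i++
[i=4,j=2] 9<21 → i++
[i=5,j=2] 15<21 → i++
[i=6,j=2] 19<21 → i++
[i=7,j=2] 23>21 → j++
[i=7,j=3] 23>22 → j++
[i=7,j=4] 23<24 → i++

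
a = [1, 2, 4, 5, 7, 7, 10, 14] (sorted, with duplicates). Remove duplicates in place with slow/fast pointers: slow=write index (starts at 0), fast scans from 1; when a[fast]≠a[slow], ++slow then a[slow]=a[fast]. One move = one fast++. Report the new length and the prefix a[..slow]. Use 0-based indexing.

(s=0,f=1) a[fast]=2≠a[slow]=1 write a[1]=2 → slow++,fast++
(s=1,f=2) a[fast]=4≠a[slow]=2 write a[2]=4 → slow++,fast++
(s=2,f=3) a[fast]=5≠a[slow]=4 write a[3]=5 → slow++,fast++
(s=3,f=4) a[fast]=7≠a[slow]=5 write a[4]=7 → slow++,fast++
(s=4,f=5) a[fast]=7=a[slow] dup → fast++
(s=4,f=6) a[fast]=10≠a[slow]=7 write a[5]=10 → slow++,fast++
(s=5,f=7) a[fast]=14≠a[slow]=10 write a[6]=14 → slow++,fast++

length 7; prefix = [1, 2, 4, 5, 7, 10, 14]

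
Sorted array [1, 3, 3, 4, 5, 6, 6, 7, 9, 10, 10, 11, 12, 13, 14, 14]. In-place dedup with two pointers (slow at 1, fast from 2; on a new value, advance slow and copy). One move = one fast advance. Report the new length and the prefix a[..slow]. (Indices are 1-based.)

(s=1,f=2) a[fast]=3≠a[slow]=1 write a[2]=3 → slow++,fast++
(s=2,f=3) a[fast]=3=a[slow] dup → fast++
(s=2,f=4) a[fast]=4≠a[slow]=3 write a[3]=4 → slow++,fast++
(s=3,f=5) a[fast]=5≠a[slow]=4 write a[4]=5 → slow++,fast++
(s=4,f=6) a[fast]=6≠a[slow]=5 write a[5]=6 → slow++,fast++
(s=5,f=7) a[fast]=6=a[slow] dup → fast++
(s=5,f=8) a[fast]=7≠a[slow]=6 write a[6]=7 → slow++,fast++
(s=6,f=9) a[fast]=9≠a[slow]=7 write a[7]=9 → slow++,fast++
(s=7,f=10) a[fast]=10≠a[slow]=9 write a[8]=10 → slow++,fast++
(s=8,f=11) a[fast]=10=a[slow] dup → fast++
(s=8,f=12) a[fast]=11≠a[slow]=10 write a[9]=11 → slow++,fast++
(s=9,f=13) a[fast]=12≠a[slow]=11 write a[10]=12 → slow++,fast++
(s=10,f=14) a[fast]=13≠a[slow]=12 write a[11]=13 → slow++,fast++
(s=11,f=15) a[fast]=14≠a[slow]=13 write a[12]=14 → slow++,fast++
(s=12,f=16) a[fast]=14=a[slow] dup → fast++

length 12; prefix = [1, 3, 4, 5, 6, 7, 9, 10, 11, 12, 13, 14]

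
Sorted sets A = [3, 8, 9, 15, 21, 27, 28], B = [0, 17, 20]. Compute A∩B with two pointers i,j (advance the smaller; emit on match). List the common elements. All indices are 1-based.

[i=1,j=1] 3>0 → j++
[i=1,j=2] 3<17 → i++
[i=2,j=2] 8<17 → i++
[i=3,j=2] 9<17 → i++
[i=4,j=2] 15<17 → i++
[i=5,j=2] 21>17 → j++
[i=5,j=3] 21>20 → j++

intersection = []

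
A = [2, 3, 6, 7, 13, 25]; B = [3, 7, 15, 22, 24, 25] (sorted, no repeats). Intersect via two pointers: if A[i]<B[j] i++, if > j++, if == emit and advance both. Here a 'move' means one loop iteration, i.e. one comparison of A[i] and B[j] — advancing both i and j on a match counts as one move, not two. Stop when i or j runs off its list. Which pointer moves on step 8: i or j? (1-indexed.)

i=1 j=1: 2<3, i++
i=2 j=1: 3==3 emit, i++,j++
i=3 j=2: 6<7, i++
i=4 j=2: 7==7 emit, i++,j++
i=5 j=3: 13<15, i++
i=6 j=3: 25>15, j++
i=6 j=4: 25>22, j++
i=6 j=5: 25>24, j++

j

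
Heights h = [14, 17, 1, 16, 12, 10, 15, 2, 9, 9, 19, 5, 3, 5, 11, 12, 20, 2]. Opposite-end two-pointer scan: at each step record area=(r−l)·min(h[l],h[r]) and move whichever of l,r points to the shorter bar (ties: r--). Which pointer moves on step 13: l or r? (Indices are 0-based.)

[0,17] min(14,2)*17=34 best=34 * → r--
[0,16] min(14,20)*16=224 best=224 * → l++
[1,16] min(17,20)*15=255 best=255 * → l++
[2,16] min(1,20)*14=14 best=255 → l++
[3,16] min(16,20)*13=208 best=255 → l++
[4,16] min(12,20)*12=144 best=255 → l++
[5,16] min(10,20)*11=110 best=255 → l++
[6,16] min(15,20)*10=150 best=255 → l++
[7,16] min(2,20)*9=18 best=255 → l++
[8,16] min(9,20)*8=72 best=255 → l++
[9,16] min(9,20)*7=63 best=255 → l++
[10,16] min(19,20)*6=114 best=255 → l++
[11,16] min(5,20)*5=25 best=255 → l++

l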